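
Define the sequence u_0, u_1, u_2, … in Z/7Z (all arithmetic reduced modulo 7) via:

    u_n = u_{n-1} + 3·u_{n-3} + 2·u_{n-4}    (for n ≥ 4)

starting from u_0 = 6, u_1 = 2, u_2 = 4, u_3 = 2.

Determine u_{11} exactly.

u_4 = 1·2 + 0·4 + 3·2 + 2·6 = 6
u_5 = 1·6 + 0·2 + 3·4 + 2·2 = 1
u_6 = 1·1 + 0·6 + 3·2 + 2·4 = 1
u_7 = 1·1 + 0·1 + 3·6 + 2·2 = 2
u_8 = 1·2 + 0·1 + 3·1 + 2·6 = 3
u_9 = 1·3 + 0·2 + 3·1 + 2·1 = 1
u_10 = 1·1 + 0·3 + 3·2 + 2·1 = 2
u_11 = 1·2 + 0·1 + 3·3 + 2·2 = 1

1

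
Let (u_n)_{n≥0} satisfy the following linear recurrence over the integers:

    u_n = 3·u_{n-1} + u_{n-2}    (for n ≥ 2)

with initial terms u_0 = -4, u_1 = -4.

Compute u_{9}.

-67588

u_2 = 3·-4 + 1·-4 = -16
u_3 = 3·-16 + 1·-4 = -52
u_4 = 3·-52 + 1·-16 = -172
u_5 = 3·-172 + 1·-52 = -568
u_6 = 3·-568 + 1·-172 = -1876
u_7 = 3·-1876 + 1·-568 = -6196
u_8 = 3·-6196 + 1·-1876 = -20464
u_9 = 3·-20464 + 1·-6196 = -67588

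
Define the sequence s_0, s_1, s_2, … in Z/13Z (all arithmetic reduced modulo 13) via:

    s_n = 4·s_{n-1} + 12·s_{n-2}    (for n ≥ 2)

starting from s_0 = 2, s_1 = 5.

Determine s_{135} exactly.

2

s_2 = 4·5 + 12·2 = 5
s_3 = 4·5 + 12·5 = 2
s_4 = 4·2 + 12·5 = 3
s_5 = 4·3 + 12·2 = 10
s_6 = 4·10 + 12·3 = 11
s_7 = 4·11 + 12·10 = 8
s_8 = 4·8 + 12·11 = 8
s_9 = 4·8 + 12·8 = 11
s_10 = 4·11 + 12·8 = 10
s_11 = 4·10 + 12·11 = 3
s_12 = 4·3 + 12·10 = 2
s_13 = 4·2 + 12·3 = 5
(s_12, s_13) = (2, 5) = (s_0, s_1), so the sequence has period 12.
135 ≡ 3 (mod 12), hence s_135 = s_3 = 2.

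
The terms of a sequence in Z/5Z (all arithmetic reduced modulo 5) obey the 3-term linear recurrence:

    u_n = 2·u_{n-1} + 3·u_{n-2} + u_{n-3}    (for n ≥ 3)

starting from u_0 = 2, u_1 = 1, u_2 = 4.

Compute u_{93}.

3

u_3 = 2·4 + 3·1 + 1·2 = 3
u_4 = 2·3 + 3·4 + 1·1 = 4
u_5 = 2·4 + 3·3 + 1·4 = 1
u_6 = 2·1 + 3·4 + 1·3 = 2
u_7 = 2·2 + 3·1 + 1·4 = 1
u_8 = 2·1 + 3·2 + 1·1 = 4
(u_6, u_7, u_8) = (2, 1, 4) = (u_0, u_1, u_2), so the sequence has period 6.
93 ≡ 3 (mod 6), hence u_93 = u_3 = 3.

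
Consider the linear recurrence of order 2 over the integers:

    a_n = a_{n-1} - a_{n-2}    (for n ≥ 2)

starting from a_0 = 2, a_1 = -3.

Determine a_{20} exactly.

a_2 = 1·-3 + -1·2 = -5
a_3 = 1·-5 + -1·-3 = -2
a_4 = 1·-2 + -1·-5 = 3
a_5 = 1·3 + -1·-2 = 5
a_6 = 1·5 + -1·3 = 2
a_7 = 1·2 + -1·5 = -3
(a_6, a_7) = (2, -3) = (a_0, a_1), so the sequence has period 6.
20 ≡ 2 (mod 6), hence a_20 = a_2 = -5.

-5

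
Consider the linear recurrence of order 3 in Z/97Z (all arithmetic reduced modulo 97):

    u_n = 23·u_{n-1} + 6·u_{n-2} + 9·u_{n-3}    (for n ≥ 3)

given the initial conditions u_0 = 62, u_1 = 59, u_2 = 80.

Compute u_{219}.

72

u_3 = 23·80 + 6·59 + 9·62 = 36
u_4 = 23·36 + 6·80 + 9·59 = 93
u_5 = 23·93 + 6·36 + 9·80 = 68
u_6 = 23·68 + 6·93 + 9·36 = 21
u_7 = 23·21 + 6·68 + 9·93 = 79
u_8 = 23·79 + 6·21 + 9·68 = 33
u_9 = 23·33 + 6·79 + 9·21 = 64
u_10 = 23·64 + 6·33 + 9·79 = 53
u_11 = 23·53 + 6·64 + 9·33 = 57
u_12 = 23·57 + 6·53 + 9·64 = 71
u_13 = 23·71 + 6·57 + 9·53 = 27
u_14 = 23·27 + 6·71 + 9·57 = 8
u_15 = 23·8 + 6·27 + 9·71 = 15
u_16 = 23·15 + 6·8 + 9·27 = 54
u_17 = 23·54 + 6·15 + 9·8 = 46
u_18 = 23·46 + 6·54 + 9·15 = 62
u_19 = 23·62 + 6·46 + 9·54 = 54
u_20 = 23·54 + 6·62 + 9·46 = 88
u_21 = 23·88 + 6·54 + 9·62 = 93
u_22 = 23·93 + 6·88 + 9·54 = 49
u_23 = 23·49 + 6·93 + 9·88 = 52
u_24 = 23·52 + 6·49 + 9·93 = 96
u_25 = 23·96 + 6·52 + 9·49 = 51
u_26 = 23·51 + 6·96 + 9·52 = 83
u_27 = 23·83 + 6·51 + 9·96 = 72
u_28 = 23·72 + 6·83 + 9·51 = 91
u_29 = 23·91 + 6·72 + 9·83 = 71
u_30 = 23·71 + 6·91 + 9·72 = 14
u_31 = 23·14 + 6·71 + 9·91 = 15
u_32 = 23·15 + 6·14 + 9·71 = 1
u_33 = 23·1 + 6·15 + 9·14 = 45
u_34 = 23·45 + 6·1 + 9·15 = 12
u_35 = 23·12 + 6·45 + 9·1 = 70
u_36 = 23·70 + 6·12 + 9·45 = 50
u_37 = 23·50 + 6·70 + 9·12 = 29
u_38 = 23·29 + 6·50 + 9·70 = 45
u_39 = 23·45 + 6·29 + 9·50 = 10
u_40 = 23·10 + 6·45 + 9·29 = 82
u_41 = 23·82 + 6·10 + 9·45 = 23
u_42 = 23·23 + 6·82 + 9·10 = 44
u_43 = 23·44 + 6·23 + 9·82 = 45
u_44 = 23·45 + 6·44 + 9·23 = 51
u_45 = 23·51 + 6·45 + 9·44 = 93
u_46 = 23·93 + 6·51 + 9·45 = 37
u_47 = 23·37 + 6·93 + 9·51 = 25
u_48 = 23·25 + 6·37 + 9·93 = 82
u_49 = 23·82 + 6·25 + 9·37 = 41
u_50 = 23·41 + 6·82 + 9·25 = 11
u_51 = 23·11 + 6·41 + 9·82 = 73
u_52 = 23·73 + 6·11 + 9·41 = 77
u_53 = 23·77 + 6·73 + 9·11 = 77
u_54 = 23·77 + 6·77 + 9·73 = 77
u_55 = 23·77 + 6·77 + 9·77 = 16
u_56 = 23·16 + 6·77 + 9·77 = 68
u_57 = 23·68 + 6·16 + 9·77 = 25
u_58 = 23·25 + 6·68 + 9·16 = 60
u_59 = 23·60 + 6·25 + 9·68 = 8
u_60 = 23·8 + 6·60 + 9·25 = 90
u_61 = 23·90 + 6·8 + 9·60 = 39
u_62 = 23·39 + 6·90 + 9·8 = 54
u_63 = 23·54 + 6·39 + 9·90 = 55
u_64 = 23·55 + 6·54 + 9·39 = 0
u_65 = 23·0 + 6·55 + 9·54 = 40
u_66 = 23·40 + 6·0 + 9·55 = 57
u_67 = 23·57 + 6·40 + 9·0 = 96
u_68 = 23·96 + 6·57 + 9·40 = 0
u_69 = 23·0 + 6·96 + 9·57 = 22
u_70 = 23·22 + 6·0 + 9·96 = 12
u_71 = 23·12 + 6·22 + 9·0 = 20
u_72 = 23·20 + 6·12 + 9·22 = 51
u_73 = 23·51 + 6·20 + 9·12 = 43
u_74 = 23·43 + 6·51 + 9·20 = 20
u_75 = 23·20 + 6·43 + 9·51 = 13
u_76 = 23·13 + 6·20 + 9·43 = 30
u_77 = 23·30 + 6·13 + 9·20 = 75
u_78 = 23·75 + 6·30 + 9·13 = 82
u_79 = 23·82 + 6·75 + 9·30 = 84
u_80 = 23·84 + 6·82 + 9·75 = 92
u_81 = 23·92 + 6·84 + 9·82 = 60
u_82 = 23·60 + 6·92 + 9·84 = 69
u_83 = 23·69 + 6·60 + 9·92 = 59
u_84 = 23·59 + 6·69 + 9·60 = 80
u_85 = 23·80 + 6·59 + 9·69 = 2
u_86 = 23·2 + 6·80 + 9·59 = 87
u_87 = 23·87 + 6·2 + 9·80 = 17
u_88 = 23·17 + 6·87 + 9·2 = 58
u_89 = 23·58 + 6·17 + 9·87 = 85
u_90 = 23·85 + 6·58 + 9·17 = 31
u_91 = 23·31 + 6·85 + 9·58 = 96
u_92 = 23·96 + 6·31 + 9·85 = 55
u_93 = 23·55 + 6·96 + 9·31 = 83
u_94 = 23·83 + 6·55 + 9·96 = 96
u_95 = 23·96 + 6·83 + 9·55 = 0
u_96 = 23·0 + 6·96 + 9·83 = 62
u_97 = 23·62 + 6·0 + 9·96 = 59
u_98 = 23·59 + 6·62 + 9·0 = 80
(u_96, u_97, u_98) = (62, 59, 80) = (u_0, u_1, u_2), so the sequence has period 96.
219 ≡ 27 (mod 96), hence u_219 = u_27 = 72.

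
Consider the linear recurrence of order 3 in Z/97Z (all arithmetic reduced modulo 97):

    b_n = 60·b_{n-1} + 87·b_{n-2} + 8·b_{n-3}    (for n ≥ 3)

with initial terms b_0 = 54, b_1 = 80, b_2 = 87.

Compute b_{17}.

b_3 = 60·87 + 87·80 + 8·54 = 2
b_4 = 60·2 + 87·87 + 8·80 = 84
b_5 = 60·84 + 87·2 + 8·87 = 90
b_6 = 60·90 + 87·84 + 8·2 = 17
b_7 = 60·17 + 87·90 + 8·84 = 16
b_8 = 60·16 + 87·17 + 8·90 = 55
b_9 = 60·55 + 87·16 + 8·17 = 75
b_10 = 60·75 + 87·55 + 8·16 = 4
b_11 = 60·4 + 87·75 + 8·55 = 27
b_12 = 60·27 + 87·4 + 8·75 = 46
b_13 = 60·46 + 87·27 + 8·4 = 0
b_14 = 60·0 + 87·46 + 8·27 = 47
b_15 = 60·47 + 87·0 + 8·46 = 84
b_16 = 60·84 + 87·47 + 8·0 = 11
b_17 = 60·11 + 87·84 + 8·47 = 2

2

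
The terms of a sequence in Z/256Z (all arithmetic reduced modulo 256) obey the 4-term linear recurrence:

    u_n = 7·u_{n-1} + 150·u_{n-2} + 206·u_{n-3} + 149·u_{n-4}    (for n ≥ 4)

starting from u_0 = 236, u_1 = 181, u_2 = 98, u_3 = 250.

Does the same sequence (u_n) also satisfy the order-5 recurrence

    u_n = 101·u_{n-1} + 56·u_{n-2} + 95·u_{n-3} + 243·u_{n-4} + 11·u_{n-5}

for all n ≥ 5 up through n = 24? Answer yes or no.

no

Terms u_0..u_24: 236, 181, 98, 250, 68, 141, 233, 55, 17, 64, 149, 68, 143, 231, 140, 212, 241, 234, 176, 62, 99, 219, 83, 87, 220
n=5: candidate gives 213, actual u_5 = 141 ✗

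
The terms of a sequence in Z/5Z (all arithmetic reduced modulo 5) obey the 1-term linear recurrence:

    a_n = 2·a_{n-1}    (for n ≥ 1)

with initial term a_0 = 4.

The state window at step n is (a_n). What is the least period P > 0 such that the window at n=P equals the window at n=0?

n=0: window = (4)
n=1: window = (3)
n=2: window = (1)
n=3: window = (2)
n=4: window = (4)
window at n=4 equals window at n=0 → period = 4

4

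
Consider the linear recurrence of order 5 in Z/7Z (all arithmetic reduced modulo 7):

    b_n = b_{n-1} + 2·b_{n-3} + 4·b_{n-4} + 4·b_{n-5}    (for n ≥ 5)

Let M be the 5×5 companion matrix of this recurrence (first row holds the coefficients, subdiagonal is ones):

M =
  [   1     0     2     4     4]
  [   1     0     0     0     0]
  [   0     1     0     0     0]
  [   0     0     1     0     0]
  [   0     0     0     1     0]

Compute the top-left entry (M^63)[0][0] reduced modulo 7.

(M^63)[0][0] is the top entry after applying M 63 times to the unit state (1, 0, 0, 0, 0). Equivalently it is h_{67} for the auxiliary sequence (h_n) obeying the same recurrence with h_4 = 1 and h_i = 0 for 0 ≤ i < 4:
h_5 = 1·1 + 0·0 + 2·0 + 4·0 + 4·0 = 1
h_6 = 1·1 + 0·1 + 2·0 + 4·0 + 4·0 = 1
h_7 = 1·1 + 0·1 + 2·1 + 4·0 + 4·0 = 3
h_8 = 1·3 + 0·1 + 2·1 + 4·1 + 4·0 = 2
h_9 = 1·2 + 0·3 + 2·1 + 4·1 + 4·1 = 5
h_10 = 1·5 + 0·2 + 2·3 + 4·1 + 4·1 = 5
h_11 = 1·5 + 0·5 + 2·2 + 4·3 + 4·1 = 4
h_12 = 1·4 + 0·5 + 2·5 + 4·2 + 4·3 = 6
h_13 = 1·6 + 0·4 + 2·5 + 4·5 + 4·2 = 2
h_14 = 1·2 + 0·6 + 2·4 + 4·5 + 4·5 = 1
h_15 = 1·1 + 0·2 + 2·6 + 4·4 + 4·5 = 0
h_16 = 1·0 + 0·1 + 2·2 + 4·6 + 4·4 = 2
h_17 = 1·2 + 0·0 + 2·1 + 4·2 + 4·6 = 1
h_18 = 1·1 + 0·2 + 2·0 + 4·1 + 4·2 = 6
h_19 = 1·6 + 0·1 + 2·2 + 4·0 + 4·1 = 0
h_20 = 1·0 + 0·6 + 2·1 + 4·2 + 4·0 = 3
h_21 = 1·3 + 0·0 + 2·6 + 4·1 + 4·2 = 6
h_22 = 1·6 + 0·3 + 2·0 + 4·6 + 4·1 = 6
h_23 = 1·6 + 0·6 + 2·3 + 4·0 + 4·6 = 1
h_24 = 1·1 + 0·6 + 2·6 + 4·3 + 4·0 = 4
h_25 = 1·4 + 0·1 + 2·6 + 4·6 + 4·3 = 3
h_26 = 1·3 + 0·4 + 2·1 + 4·6 + 4·6 = 4
h_27 = 1·4 + 0·3 + 2·4 + 4·1 + 4·6 = 5
h_28 = 1·5 + 0·4 + 2·3 + 4·4 + 4·1 = 3
h_29 = 1·3 + 0·5 + 2·4 + 4·3 + 4·4 = 4
h_30 = 1·4 + 0·3 + 2·5 + 4·4 + 4·3 = 0
h_31 = 1·0 + 0·4 + 2·3 + 4·5 + 4·4 = 0
h_32 = 1·0 + 0·0 + 2·4 + 4·3 + 4·5 = 5
h_33 = 1·5 + 0·0 + 2·0 + 4·4 + 4·3 = 5
h_34 = 1·5 + 0·5 + 2·0 + 4·0 + 4·4 = 0
h_35 = 1·0 + 0·5 + 2·5 + 4·0 + 4·0 = 3
h_36 = 1·3 + 0·0 + 2·5 + 4·5 + 4·0 = 5
h_37 = 1·5 + 0·3 + 2·0 + 4·5 + 4·5 = 3
h_38 = 1·3 + 0·5 + 2·3 + 4·0 + 4·5 = 1
h_39 = 1·1 + 0·3 + 2·5 + 4·3 + 4·0 = 2
h_40 = 1·2 + 0·1 + 2·3 + 4·5 + 4·3 = 5
h_41 = 1·5 + 0·2 + 2·1 + 4·3 + 4·5 = 4
h_42 = 1·4 + 0·5 + 2·2 + 4·1 + 4·3 = 3
h_43 = 1·3 + 0·4 + 2·5 + 4·2 + 4·1 = 4
h_44 = 1·4 + 0·3 + 2·4 + 4·5 + 4·2 = 5
h_45 = 1·5 + 0·4 + 2·3 + 4·4 + 4·5 = 5
h_46 = 1·5 + 0·5 + 2·4 + 4·3 + 4·4 = 6
h_47 = 1·6 + 0·5 + 2·5 + 4·4 + 4·3 = 2
h_48 = 1·2 + 0·6 + 2·5 + 4·5 + 4·4 = 6
h_49 = 1·6 + 0·2 + 2·6 + 4·5 + 4·5 = 2
h_50 = 1·2 + 0·6 + 2·2 + 4·6 + 4·5 = 1
h_51 = 1·1 + 0·2 + 2·6 + 4·2 + 4·6 = 3
h_52 = 1·3 + 0·1 + 2·2 + 4·6 + 4·2 = 4
h_53 = 1·4 + 0·3 + 2·1 + 4·2 + 4·6 = 3
h_54 = 1·3 + 0·4 + 2·3 + 4·1 + 4·2 = 0
h_55 = 1·0 + 0·3 + 2·4 + 4·3 + 4·1 = 3
h_56 = 1·3 + 0·0 + 2·3 + 4·4 + 4·3 = 2
h_57 = 1·2 + 0·3 + 2·0 + 4·3 + 4·4 = 2
h_58 = 1·2 + 0·2 + 2·3 + 4·0 + 4·3 = 6
h_59 = 1·6 + 0·2 + 2·2 + 4·3 + 4·0 = 1
h_60 = 1·1 + 0·6 + 2·2 + 4·2 + 4·3 = 4
h_61 = 1·4 + 0·1 + 2·6 + 4·2 + 4·2 = 4
h_62 = 1·4 + 0·4 + 2·1 + 4·6 + 4·2 = 3
h_63 = 1·3 + 0·4 + 2·4 + 4·1 + 4·6 = 4
h_64 = 1·4 + 0·3 + 2·4 + 4·4 + 4·1 = 4
h_65 = 1·4 + 0·4 + 2·3 + 4·4 + 4·4 = 0
h_66 = 1·0 + 0·4 + 2·4 + 4·3 + 4·4 = 1
h_67 = 1·1 + 0·0 + 2·4 + 4·4 + 4·3 = 2

2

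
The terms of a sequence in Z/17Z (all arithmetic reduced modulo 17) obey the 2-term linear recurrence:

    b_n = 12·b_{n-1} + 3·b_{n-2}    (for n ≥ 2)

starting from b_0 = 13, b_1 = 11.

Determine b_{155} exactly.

11

b_2 = 12·11 + 3·13 = 1
b_3 = 12·1 + 3·11 = 11
b_4 = 12·11 + 3·1 = 16
b_5 = 12·16 + 3·11 = 4
b_6 = 12·4 + 3·16 = 11
b_7 = 12·11 + 3·4 = 8
b_8 = 12·8 + 3·11 = 10
b_9 = 12·10 + 3·8 = 8
b_10 = 12·8 + 3·10 = 7
b_11 = 12·7 + 3·8 = 6
b_12 = 12·6 + 3·7 = 8
b_13 = 12·8 + 3·6 = 12
b_14 = 12·12 + 3·8 = 15
b_15 = 12·15 + 3·12 = 12
b_16 = 12·12 + 3·15 = 2
b_17 = 12·2 + 3·12 = 9
b_18 = 12·9 + 3·2 = 12
b_19 = 12·12 + 3·9 = 1
b_20 = 12·1 + 3·12 = 14
b_21 = 12·14 + 3·1 = 1
b_22 = 12·1 + 3·14 = 3
b_23 = 12·3 + 3·1 = 5
b_24 = 12·5 + 3·3 = 1
b_25 = 12·1 + 3·5 = 10
b_26 = 12·10 + 3·1 = 4
b_27 = 12·4 + 3·10 = 10
b_28 = 12·10 + 3·4 = 13
b_29 = 12·13 + 3·10 = 16
b_30 = 12·16 + 3·13 = 10
b_31 = 12·10 + 3·16 = 15
b_32 = 12·15 + 3·10 = 6
b_33 = 12·6 + 3·15 = 15
b_34 = 12·15 + 3·6 = 11
b_35 = 12·11 + 3·15 = 7
b_36 = 12·7 + 3·11 = 15
b_37 = 12·15 + 3·7 = 14
b_38 = 12·14 + 3·15 = 9
b_39 = 12·9 + 3·14 = 14
b_40 = 12·14 + 3·9 = 8
b_41 = 12·8 + 3·14 = 2
b_42 = 12·2 + 3·8 = 14
b_43 = 12·14 + 3·2 = 4
b_44 = 12·4 + 3·14 = 5
b_45 = 12·5 + 3·4 = 4
b_46 = 12·4 + 3·5 = 12
b_47 = 12·12 + 3·4 = 3
b_48 = 12·3 + 3·12 = 4
b_49 = 12·4 + 3·3 = 6
b_50 = 12·6 + 3·4 = 16
b_51 = 12·16 + 3·6 = 6
b_52 = 12·6 + 3·16 = 1
b_53 = 12·1 + 3·6 = 13
b_54 = 12·13 + 3·1 = 6
b_55 = 12·6 + 3·13 = 9
b_56 = 12·9 + 3·6 = 7
b_57 = 12·7 + 3·9 = 9
b_58 = 12·9 + 3·7 = 10
b_59 = 12·10 + 3·9 = 11
b_60 = 12·11 + 3·10 = 9
b_61 = 12·9 + 3·11 = 5
b_62 = 12·5 + 3·9 = 2
b_63 = 12·2 + 3·5 = 5
b_64 = 12·5 + 3·2 = 15
b_65 = 12·15 + 3·5 = 8
b_66 = 12·8 + 3·15 = 5
b_67 = 12·5 + 3·8 = 16
b_68 = 12·16 + 3·5 = 3
b_69 = 12·3 + 3·16 = 16
b_70 = 12·16 + 3·3 = 14
b_71 = 12·14 + 3·16 = 12
b_72 = 12·12 + 3·14 = 16
b_73 = 12·16 + 3·12 = 7
b_74 = 12·7 + 3·16 = 13
b_75 = 12·13 + 3·7 = 7
b_76 = 12·7 + 3·13 = 4
b_77 = 12·4 + 3·7 = 1
b_78 = 12·1 + 3·4 = 7
b_79 = 12·7 + 3·1 = 2
b_80 = 12·2 + 3·7 = 11
b_81 = 12·11 + 3·2 = 2
b_82 = 12·2 + 3·11 = 6
b_83 = 12·6 + 3·2 = 10
b_84 = 12·10 + 3·6 = 2
b_85 = 12·2 + 3·10 = 3
b_86 = 12·3 + 3·2 = 8
b_87 = 12·8 + 3·3 = 3
b_88 = 12·3 + 3·8 = 9
b_89 = 12·9 + 3·3 = 15
b_90 = 12·15 + 3·9 = 3
b_91 = 12·3 + 3·15 = 13
b_92 = 12·13 + 3·3 = 12
b_93 = 12·12 + 3·13 = 13
b_94 = 12·13 + 3·12 = 5
b_95 = 12·5 + 3·13 = 14
b_96 = 12·14 + 3·5 = 13
b_97 = 12·13 + 3·14 = 11
b_98 = 12·11 + 3·13 = 1
b_99 = 12·1 + 3·11 = 11
b_100 = 12·11 + 3·1 = 16
b_101 = 12·16 + 3·11 = 4
b_102 = 12·4 + 3·16 = 11
b_103 = 12·11 + 3·4 = 8
b_104 = 12·8 + 3·11 = 10
b_105 = 12·10 + 3·8 = 8
b_106 = 12·8 + 3·10 = 7
b_107 = 12·7 + 3·8 = 6
b_108 = 12·6 + 3·7 = 8
b_109 = 12·8 + 3·6 = 12
b_110 = 12·12 + 3·8 = 15
b_111 = 12·15 + 3·12 = 12
b_112 = 12·12 + 3·15 = 2
b_113 = 12·2 + 3·12 = 9
b_114 = 12·9 + 3·2 = 12
b_115 = 12·12 + 3·9 = 1
b_116 = 12·1 + 3·12 = 14
b_117 = 12·14 + 3·1 = 1
b_118 = 12·1 + 3·14 = 3
b_119 = 12·3 + 3·1 = 5
b_120 = 12·5 + 3·3 = 1
b_121 = 12·1 + 3·5 = 10
b_122 = 12·10 + 3·1 = 4
b_123 = 12·4 + 3·10 = 10
b_124 = 12·10 + 3·4 = 13
b_125 = 12·13 + 3·10 = 16
b_126 = 12·16 + 3·13 = 10
b_127 = 12·10 + 3·16 = 15
b_128 = 12·15 + 3·10 = 6
b_129 = 12·6 + 3·15 = 15
b_130 = 12·15 + 3·6 = 11
b_131 = 12·11 + 3·15 = 7
b_132 = 12·7 + 3·11 = 15
b_133 = 12·15 + 3·7 = 14
b_134 = 12·14 + 3·15 = 9
b_135 = 12·9 + 3·14 = 14
b_136 = 12·14 + 3·9 = 8
b_137 = 12·8 + 3·14 = 2
b_138 = 12·2 + 3·8 = 14
b_139 = 12·14 + 3·2 = 4
b_140 = 12·4 + 3·14 = 5
b_141 = 12·5 + 3·4 = 4
b_142 = 12·4 + 3·5 = 12
b_143 = 12·12 + 3·4 = 3
b_144 = 12·3 + 3·12 = 4
b_145 = 12·4 + 3·3 = 6
b_146 = 12·6 + 3·4 = 16
b_147 = 12·16 + 3·6 = 6
b_148 = 12·6 + 3·16 = 1
b_149 = 12·1 + 3·6 = 13
b_150 = 12·13 + 3·1 = 6
b_151 = 12·6 + 3·13 = 9
b_152 = 12·9 + 3·6 = 7
b_153 = 12·7 + 3·9 = 9
b_154 = 12·9 + 3·7 = 10
b_155 = 12·10 + 3·9 = 11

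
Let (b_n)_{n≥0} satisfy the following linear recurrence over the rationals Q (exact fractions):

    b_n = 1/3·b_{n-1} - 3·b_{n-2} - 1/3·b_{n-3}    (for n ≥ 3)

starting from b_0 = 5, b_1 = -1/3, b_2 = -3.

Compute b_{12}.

b_3 = 1/3·-3 + -3·-1/3 + -1/3·5 = -5/3
b_4 = 1/3·-5/3 + -3·-3 + -1/3·-1/3 = 77/9
b_5 = 1/3·77/9 + -3·-5/3 + -1/3·-3 = 239/27
b_6 = 1/3·239/27 + -3·77/9 + -1/3·-5/3 = -1795/81
b_7 = 1/3·-1795/81 + -3·239/27 + -1/3·77/9 = -8941/243
b_8 = 1/3·-8941/243 + -3·-1795/81 + -1/3·239/27 = 37373/729
b_9 = 1/3·37373/729 + -3·-8941/243 + -1/3·-1795/81 = 294935/2187
b_10 = 1/3·294935/2187 + -3·37373/729 + -1/3·-8941/243 = -633667/6561
b_11 = 1/3·-633667/6561 + -3·294935/2187 + -1/3·37373/729 = -8933269/19683
b_12 = 1/3·-8933269/19683 + -3·-633667/6561 + -1/3·294935/2187 = 5521325/59049

5521325/59049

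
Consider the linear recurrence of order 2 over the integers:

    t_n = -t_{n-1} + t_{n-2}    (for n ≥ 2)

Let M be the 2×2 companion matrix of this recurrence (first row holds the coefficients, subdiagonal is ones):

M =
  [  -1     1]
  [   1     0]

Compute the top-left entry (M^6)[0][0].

(M^6)[0][0] is the top entry after applying M 6 times to the unit state (1, 0). Equivalently it is h_{7} for the auxiliary sequence (h_n) obeying the same recurrence with h_1 = 1 and h_i = 0 for 0 ≤ i < 1:
h_2 = -1·1 + 1·0 = -1
h_3 = -1·-1 + 1·1 = 2
h_4 = -1·2 + 1·-1 = -3
h_5 = -1·-3 + 1·2 = 5
h_6 = -1·5 + 1·-3 = -8
h_7 = -1·-8 + 1·5 = 13

13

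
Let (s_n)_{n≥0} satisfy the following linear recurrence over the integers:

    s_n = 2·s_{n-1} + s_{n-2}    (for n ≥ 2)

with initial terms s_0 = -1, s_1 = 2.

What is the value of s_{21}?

61233502

s_2 = 2·2 + 1·-1 = 3
s_3 = 2·3 + 1·2 = 8
s_4 = 2·8 + 1·3 = 19
s_5 = 2·19 + 1·8 = 46
s_6 = 2·46 + 1·19 = 111
s_7 = 2·111 + 1·46 = 268
s_8 = 2·268 + 1·111 = 647
s_9 = 2·647 + 1·268 = 1562
s_10 = 2·1562 + 1·647 = 3771
s_11 = 2·3771 + 1·1562 = 9104
s_12 = 2·9104 + 1·3771 = 21979
s_13 = 2·21979 + 1·9104 = 53062
s_14 = 2·53062 + 1·21979 = 128103
s_15 = 2·128103 + 1·53062 = 309268
s_16 = 2·309268 + 1·128103 = 746639
s_17 = 2·746639 + 1·309268 = 1802546
s_18 = 2·1802546 + 1·746639 = 4351731
s_19 = 2·4351731 + 1·1802546 = 10506008
s_20 = 2·10506008 + 1·4351731 = 25363747
s_21 = 2·25363747 + 1·10506008 = 61233502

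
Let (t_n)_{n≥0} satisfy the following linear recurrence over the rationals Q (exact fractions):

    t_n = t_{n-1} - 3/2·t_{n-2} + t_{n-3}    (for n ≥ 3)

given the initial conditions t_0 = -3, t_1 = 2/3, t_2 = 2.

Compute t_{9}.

-11/6

t_3 = 1·2 + -3/2·2/3 + 1·-3 = -2
t_4 = 1·-2 + -3/2·2 + 1·2/3 = -13/3
t_5 = 1·-13/3 + -3/2·-2 + 1·2 = 2/3
t_6 = 1·2/3 + -3/2·-13/3 + 1·-2 = 31/6
t_7 = 1·31/6 + -3/2·2/3 + 1·-13/3 = -1/6
t_8 = 1·-1/6 + -3/2·31/6 + 1·2/3 = -29/4
t_9 = 1·-29/4 + -3/2·-1/6 + 1·31/6 = -11/6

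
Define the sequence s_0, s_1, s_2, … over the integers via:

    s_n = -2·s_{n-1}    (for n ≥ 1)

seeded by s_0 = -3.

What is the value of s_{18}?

-786432

s_1 = -2·-3 = 6
s_2 = -2·6 = -12
s_3 = -2·-12 = 24
s_4 = -2·24 = -48
s_5 = -2·-48 = 96
s_6 = -2·96 = -192
s_7 = -2·-192 = 384
s_8 = -2·384 = -768
s_9 = -2·-768 = 1536
s_10 = -2·1536 = -3072
s_11 = -2·-3072 = 6144
s_12 = -2·6144 = -12288
s_13 = -2·-12288 = 24576
s_14 = -2·24576 = -49152
s_15 = -2·-49152 = 98304
s_16 = -2·98304 = -196608
s_17 = -2·-196608 = 393216
s_18 = -2·393216 = -786432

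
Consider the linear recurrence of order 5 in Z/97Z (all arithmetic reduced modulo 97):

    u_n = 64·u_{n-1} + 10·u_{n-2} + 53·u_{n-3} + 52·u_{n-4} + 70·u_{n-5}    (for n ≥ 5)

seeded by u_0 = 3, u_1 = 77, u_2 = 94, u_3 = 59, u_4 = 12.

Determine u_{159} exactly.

70

u_5 = 64·12 + 10·59 + 53·94 + 52·77 + 70·3 = 78
u_6 = 64·78 + 10·12 + 53·59 + 52·94 + 70·77 = 87
u_7 = 64·87 + 10·78 + 53·12 + 52·59 + 70·94 = 45
u_8 = 64·45 + 10·87 + 53·78 + 52·12 + 70·59 = 28
u_9 = 64·28 + 10·45 + 53·87 + 52·78 + 70·12 = 12
u_10 = 64·12 + 10·28 + 53·45 + 52·87 + 70·78 = 31
Continuing the recurrence:
  u_11 = 87;  u_12 = 62;  u_13 = 44;  u_14 = 23;  u_15 = 58;  u_16 = 68
  u_17 = 72;  u_18 = 28;  u_19 = 72;  u_20 = 4;  u_21 = 3;  u_22 = 68
  u_23 = 16;  u_24 = 30;  u_25 = 9;  u_26 = 38;  u_27 = 4;  u_28 = 10
  u_29 = 24;  u_30 = 89;  u_31 = 22;  u_32 = 5;  u_33 = 27;  u_34 = 37
  u_35 = 92;  u_36 = 80;  u_37 = 55;  u_38 = 12;  u_39 = 31;  u_40 = 2
  u_41 = 28;  u_42 = 72;  u_43 = 74;  u_44 = 96;  u_45 = 74;  u_46 = 93
  u_47 = 7;  u_48 = 49;  u_49 = 79;  u_50 = 25;  u_51 = 27;  u_52 = 85
  u_53 = 23;  u_54 = 10;  u_55 = 90;  u_56 = 3;  u_57 = 38;  u_58 = 50
  u_59 = 1;  u_60 = 13;  u_61 = 52;  u_62 = 41;  u_63 = 13;  u_64 = 88
  u_65 = 6;  u_66 = 62;  u_67 = 16;  u_68 = 76;  u_69 = 38;  u_70 = 21
  u_71 = 60;  u_72 = 78;  u_73 = 33;  u_74 = 27;  u_75 = 15;  u_76 = 80
  u_77 = 6;  u_78 = 67;  u_79 = 6;  u_80 = 83;  u_81 = 91;  u_82 = 12
  u_83 = 21;  u_84 = 62;  u_85 = 30;  u_86 = 74;  u_87 = 69;  u_88 = 91
  u_89 = 40;  u_90 = 77;  u_91 = 4;  u_92 = 1;  u_93 = 25;  u_94 = 90
  u_95 = 21;  u_96 = 21;  u_97 = 31;  u_98 = 37;  u_99 = 28;  u_100 = 62
  u_101 = 76;  u_102 = 4;  u_103 = 6;  u_104 = 33;  u_105 = 6;  u_106 = 61
  u_107 = 0;  u_108 = 57;  u_109 = 94;  u_110 = 90;  u_111 = 23;  u_112 = 36
  u_113 = 80;  u_114 = 14;  u_115 = 42;  u_116 = 74;  u_117 = 65;  u_118 = 68
  u_119 = 60;  u_120 = 9;  u_121 = 51;  u_122 = 70;  u_123 = 58;  u_124 = 46
  u_125 = 40;  u_126 = 15;  u_127 = 74;  u_128 = 72;  u_129 = 94;  u_130 = 76
  u_131 = 65;  u_132 = 8;  u_133 = 83;  u_134 = 66;  u_135 = 16;  u_136 = 88
  u_137 = 4;  u_138 = 71;  u_139 = 53;  u_140 = 19;  u_141 = 43;  u_142 = 23
  u_143 = 62;  u_144 = 20;  u_145 = 89;  u_146 = 2;  u_147 = 25;  u_148 = 77
  u_149 = 60;  u_150 = 47;  u_151 = 11;  u_152 = 20;  u_153 = 72;  u_154 = 7
  u_155 = 76;  u_156 = 84;  u_157 = 11
u_158 = 64·11 + 10·84 + 53·76 + 52·7 + 70·72 = 15
u_159 = 64·15 + 10·11 + 53·84 + 52·76 + 70·7 = 70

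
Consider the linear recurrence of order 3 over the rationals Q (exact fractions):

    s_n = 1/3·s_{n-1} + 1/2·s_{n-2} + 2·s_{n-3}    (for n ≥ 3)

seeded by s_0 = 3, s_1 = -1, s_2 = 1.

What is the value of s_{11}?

s_3 = 1/3·1 + 1/2·-1 + 2·3 = 35/6
s_4 = 1/3·35/6 + 1/2·1 + 2·-1 = 4/9
s_5 = 1/3·4/9 + 1/2·35/6 + 2·1 = 547/108
s_6 = 1/3·547/108 + 1/2·4/9 + 2·35/6 = 4399/324
s_7 = 1/3·4399/324 + 1/2·547/108 + 2·4/9 = 15449/1944
s_8 = 1/3·15449/1944 + 1/2·4399/324 + 2·547/108 = 28529/1458
s_9 = 1/3·28529/1458 + 1/2·15449/1944 + 2·4399/324 = 1317457/34992
s_10 = 1/3·1317457/34992 + 1/2·28529/1458 + 2·15449/1944 = 4012993/104976
s_11 = 1/3·4012993/104976 + 1/2·1317457/34992 + 2·28529/1458 = 44532155/629856

44532155/629856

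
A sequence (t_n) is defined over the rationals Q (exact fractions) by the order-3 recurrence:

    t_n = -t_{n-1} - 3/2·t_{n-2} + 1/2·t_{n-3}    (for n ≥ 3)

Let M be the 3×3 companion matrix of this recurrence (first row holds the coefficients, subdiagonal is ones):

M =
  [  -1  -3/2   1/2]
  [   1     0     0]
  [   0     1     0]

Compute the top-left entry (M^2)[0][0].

(M^2)[0][0] is the top entry after applying M 2 times to the unit state (1, 0, 0). Equivalently it is h_{4} for the auxiliary sequence (h_n) obeying the same recurrence with h_2 = 1 and h_i = 0 for 0 ≤ i < 2:
h_3 = -1·1 + -3/2·0 + 1/2·0 = -1
h_4 = -1·-1 + -3/2·1 + 1/2·0 = -1/2

-1/2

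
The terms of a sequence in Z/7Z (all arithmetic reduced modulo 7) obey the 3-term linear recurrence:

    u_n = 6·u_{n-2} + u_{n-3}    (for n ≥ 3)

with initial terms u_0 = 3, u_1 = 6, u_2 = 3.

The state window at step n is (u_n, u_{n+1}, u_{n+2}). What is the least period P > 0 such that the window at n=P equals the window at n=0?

57

n=0: window = (3, 6, 3)
n=1: window = (6, 3, 4)
n=2: window = (3, 4, 3)
n=3: window = (4, 3, 6)
n=4: window = (3, 6, 1)
n=5: window = (6, 1, 4)
n=6: window = (1, 4, 5)
n=7: window = (4, 5, 4)
n=8: window = (5, 4, 6)
n=9: window = (4, 6, 1)
n=10: window = (6, 1, 5)
n=11: window = (1, 5, 5)
n=12: window = (5, 5, 3)
n=13: window = (5, 3, 0)
n=14: window = (3, 0, 2)
n=15: window = (0, 2, 3)
n=16: window = (2, 3, 5)
n=17: window = (3, 5, 6)
n=18: window = (5, 6, 5)
n=19: window = (6, 5, 6)
n=20: window = (5, 6, 1)
n=21: window = (6, 1, 6)
n=22: window = (1, 6, 5)
n=23: window = (6, 5, 2)
n=24: window = (5, 2, 1)
n=25: window = (2, 1, 3)
n=26: window = (1, 3, 1)
n=27: window = (3, 1, 5)
n=28: window = (1, 5, 2)
n=29: window = (5, 2, 3)
n=30: window = (2, 3, 3)
n=31: window = (3, 3, 6)
n=32: window = (3, 6, 0)
n=33: window = (6, 0, 4)
n=34: window = (0, 4, 6)
n=35: window = (4, 6, 3)
n=36: window = (6, 3, 5)
n=37: window = (3, 5, 3)
n=38: window = (5, 3, 5)
n=39: window = (3, 5, 2)
n=40: window = (5, 2, 5)
…
n=55: window = (5, 6, 3)
n=56: window = (6, 3, 6)
n=57: window = (3, 6, 3)
window at n=57 equals window at n=0 → period = 57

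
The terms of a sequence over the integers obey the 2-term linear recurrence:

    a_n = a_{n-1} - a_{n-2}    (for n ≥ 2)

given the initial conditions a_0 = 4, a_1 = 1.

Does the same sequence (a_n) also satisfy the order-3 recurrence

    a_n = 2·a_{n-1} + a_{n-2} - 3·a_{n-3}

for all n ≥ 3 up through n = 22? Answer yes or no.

no

Terms a_0..a_22: 4, 1, -3, -4, -1, 3, 4, 1, -3, -4, -1, 3, 4, 1, -3, -4, -1, 3, 4, 1, -3, -4, -1
n=3: candidate gives -17, actual a_3 = -4 ✗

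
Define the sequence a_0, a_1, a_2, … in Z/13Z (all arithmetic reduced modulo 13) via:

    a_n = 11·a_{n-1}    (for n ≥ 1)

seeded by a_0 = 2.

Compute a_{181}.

9

a_1 = 11·2 = 9
a_2 = 11·9 = 8
a_3 = 11·8 = 10
a_4 = 11·10 = 6
a_5 = 11·6 = 1
a_6 = 11·1 = 11
a_7 = 11·11 = 4
a_8 = 11·4 = 5
a_9 = 11·5 = 3
a_10 = 11·3 = 7
a_11 = 11·7 = 12
a_12 = 11·12 = 2
(a_12) = (2) = (a_0), so the sequence has period 12.
181 ≡ 1 (mod 12), hence a_181 = a_1 = 9.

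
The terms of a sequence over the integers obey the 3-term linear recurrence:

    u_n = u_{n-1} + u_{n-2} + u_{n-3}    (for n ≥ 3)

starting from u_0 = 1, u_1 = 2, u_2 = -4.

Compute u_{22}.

-215844

u_3 = 1·-4 + 1·2 + 1·1 = -1
u_4 = 1·-1 + 1·-4 + 1·2 = -3
u_5 = 1·-3 + 1·-1 + 1·-4 = -8
u_6 = 1·-8 + 1·-3 + 1·-1 = -12
u_7 = 1·-12 + 1·-8 + 1·-3 = -23
u_8 = 1·-23 + 1·-12 + 1·-8 = -43
u_9 = 1·-43 + 1·-23 + 1·-12 = -78
u_10 = 1·-78 + 1·-43 + 1·-23 = -144
u_11 = 1·-144 + 1·-78 + 1·-43 = -265
u_12 = 1·-265 + 1·-144 + 1·-78 = -487
u_13 = 1·-487 + 1·-265 + 1·-144 = -896
u_14 = 1·-896 + 1·-487 + 1·-265 = -1648
u_15 = 1·-1648 + 1·-896 + 1·-487 = -3031
u_16 = 1·-3031 + 1·-1648 + 1·-896 = -5575
u_17 = 1·-5575 + 1·-3031 + 1·-1648 = -10254
u_18 = 1·-10254 + 1·-5575 + 1·-3031 = -18860
u_19 = 1·-18860 + 1·-10254 + 1·-5575 = -34689
u_20 = 1·-34689 + 1·-18860 + 1·-10254 = -63803
u_21 = 1·-63803 + 1·-34689 + 1·-18860 = -117352
u_22 = 1·-117352 + 1·-63803 + 1·-34689 = -215844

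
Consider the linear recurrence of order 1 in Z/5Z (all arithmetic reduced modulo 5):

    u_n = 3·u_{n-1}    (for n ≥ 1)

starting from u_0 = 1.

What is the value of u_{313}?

3

u_1 = 3·1 = 3
u_2 = 3·3 = 4
u_3 = 3·4 = 2
u_4 = 3·2 = 1
(u_4) = (1) = (u_0), so the sequence has period 4.
313 ≡ 1 (mod 4), hence u_313 = u_1 = 3.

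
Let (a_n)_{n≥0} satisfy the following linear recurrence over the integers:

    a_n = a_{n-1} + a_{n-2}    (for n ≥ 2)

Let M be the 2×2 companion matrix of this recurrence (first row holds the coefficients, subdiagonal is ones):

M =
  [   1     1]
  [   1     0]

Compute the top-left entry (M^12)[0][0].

233

(M^12)[0][0] is the top entry after applying M 12 times to the unit state (1, 0). Equivalently it is h_{13} for the auxiliary sequence (h_n) obeying the same recurrence with h_1 = 1 and h_i = 0 for 0 ≤ i < 1:
h_2 = 1·1 + 1·0 = 1
h_3 = 1·1 + 1·1 = 2
h_4 = 1·2 + 1·1 = 3
h_5 = 1·3 + 1·2 = 5
h_6 = 1·5 + 1·3 = 8
h_7 = 1·8 + 1·5 = 13
h_8 = 1·13 + 1·8 = 21
h_9 = 1·21 + 1·13 = 34
h_10 = 1·34 + 1·21 = 55
h_11 = 1·55 + 1·34 = 89
h_12 = 1·89 + 1·55 = 144
h_13 = 1·144 + 1·89 = 233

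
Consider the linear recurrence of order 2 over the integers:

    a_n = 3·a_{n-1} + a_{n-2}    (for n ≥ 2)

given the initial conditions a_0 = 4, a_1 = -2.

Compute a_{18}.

a_2 = 3·-2 + 1·4 = -2
a_3 = 3·-2 + 1·-2 = -8
a_4 = 3·-8 + 1·-2 = -26
a_5 = 3·-26 + 1·-8 = -86
a_6 = 3·-86 + 1·-26 = -284
a_7 = 3·-284 + 1·-86 = -938
a_8 = 3·-938 + 1·-284 = -3098
a_9 = 3·-3098 + 1·-938 = -10232
a_10 = 3·-10232 + 1·-3098 = -33794
a_11 = 3·-33794 + 1·-10232 = -111614
a_12 = 3·-111614 + 1·-33794 = -368636
a_13 = 3·-368636 + 1·-111614 = -1217522
a_14 = 3·-1217522 + 1·-368636 = -4021202
a_15 = 3·-4021202 + 1·-1217522 = -13281128
a_16 = 3·-13281128 + 1·-4021202 = -43864586
a_17 = 3·-43864586 + 1·-13281128 = -144874886
a_18 = 3·-144874886 + 1·-43864586 = -478489244

-478489244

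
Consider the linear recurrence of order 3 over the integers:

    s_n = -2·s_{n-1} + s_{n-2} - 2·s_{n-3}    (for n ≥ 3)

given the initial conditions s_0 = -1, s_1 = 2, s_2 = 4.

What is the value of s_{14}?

s_3 = -2·4 + 1·2 + -2·-1 = -4
s_4 = -2·-4 + 1·4 + -2·2 = 8
s_5 = -2·8 + 1·-4 + -2·4 = -28
s_6 = -2·-28 + 1·8 + -2·-4 = 72
s_7 = -2·72 + 1·-28 + -2·8 = -188
s_8 = -2·-188 + 1·72 + -2·-28 = 504
s_9 = -2·504 + 1·-188 + -2·72 = -1340
s_10 = -2·-1340 + 1·504 + -2·-188 = 3560
s_11 = -2·3560 + 1·-1340 + -2·504 = -9468
s_12 = -2·-9468 + 1·3560 + -2·-1340 = 25176
s_13 = -2·25176 + 1·-9468 + -2·3560 = -66940
s_14 = -2·-66940 + 1·25176 + -2·-9468 = 177992

177992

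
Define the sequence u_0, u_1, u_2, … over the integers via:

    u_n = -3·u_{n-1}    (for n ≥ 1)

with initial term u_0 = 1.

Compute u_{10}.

59049

u_1 = -3·1 = -3
u_2 = -3·-3 = 9
u_3 = -3·9 = -27
u_4 = -3·-27 = 81
u_5 = -3·81 = -243
u_6 = -3·-243 = 729
u_7 = -3·729 = -2187
u_8 = -3·-2187 = 6561
u_9 = -3·6561 = -19683
u_10 = -3·-19683 = 59049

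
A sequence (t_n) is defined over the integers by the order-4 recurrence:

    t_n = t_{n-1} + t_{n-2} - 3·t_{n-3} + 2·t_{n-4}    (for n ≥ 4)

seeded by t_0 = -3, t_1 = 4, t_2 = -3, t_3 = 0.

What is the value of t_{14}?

t_4 = 1·0 + 1·-3 + -3·4 + 2·-3 = -21
t_5 = 1·-21 + 1·0 + -3·-3 + 2·4 = -4
t_6 = 1·-4 + 1·-21 + -3·0 + 2·-3 = -31
t_7 = 1·-31 + 1·-4 + -3·-21 + 2·0 = 28
t_8 = 1·28 + 1·-31 + -3·-4 + 2·-21 = -33
t_9 = 1·-33 + 1·28 + -3·-31 + 2·-4 = 80
t_10 = 1·80 + 1·-33 + -3·28 + 2·-31 = -99
t_11 = 1·-99 + 1·80 + -3·-33 + 2·28 = 136
t_12 = 1·136 + 1·-99 + -3·80 + 2·-33 = -269
t_13 = 1·-269 + 1·136 + -3·-99 + 2·80 = 324
t_14 = 1·324 + 1·-269 + -3·136 + 2·-99 = -551

-551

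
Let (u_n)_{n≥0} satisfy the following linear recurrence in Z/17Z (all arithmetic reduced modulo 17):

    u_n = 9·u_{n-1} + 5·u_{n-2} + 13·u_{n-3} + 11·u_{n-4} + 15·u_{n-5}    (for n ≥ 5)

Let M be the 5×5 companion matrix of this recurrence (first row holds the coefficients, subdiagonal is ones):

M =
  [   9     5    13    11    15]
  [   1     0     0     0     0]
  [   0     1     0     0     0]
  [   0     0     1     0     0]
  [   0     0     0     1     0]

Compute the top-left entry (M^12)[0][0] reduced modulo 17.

(M^12)[0][0] is the top entry after applying M 12 times to the unit state (1, 0, 0, 0, 0). Equivalently it is h_{16} for the auxiliary sequence (h_n) obeying the same recurrence with h_4 = 1 and h_i = 0 for 0 ≤ i < 4:
h_5 = 9·1 + 5·0 + 13·0 + 11·0 + 15·0 = 9
h_6 = 9·9 + 5·1 + 13·0 + 11·0 + 15·0 = 1
h_7 = 9·1 + 5·9 + 13·1 + 11·0 + 15·0 = 16
h_8 = 9·16 + 5·1 + 13·9 + 11·1 + 15·0 = 5
h_9 = 9·5 + 5·16 + 13·1 + 11·9 + 15·1 = 14
h_10 = 9·14 + 5·5 + 13·16 + 11·1 + 15·9 = 12
h_11 = 9·12 + 5·14 + 13·5 + 11·16 + 15·1 = 9
h_12 = 9·9 + 5·12 + 13·14 + 11·5 + 15·16 = 6
h_13 = 9·6 + 5·9 + 13·12 + 11·14 + 15·5 = 8
h_14 = 9·8 + 5·6 + 13·9 + 11·12 + 15·14 = 0
h_15 = 9·0 + 5·8 + 13·6 + 11·9 + 15·12 = 6
h_16 = 9·6 + 5·0 + 13·8 + 11·6 + 15·9 = 2

2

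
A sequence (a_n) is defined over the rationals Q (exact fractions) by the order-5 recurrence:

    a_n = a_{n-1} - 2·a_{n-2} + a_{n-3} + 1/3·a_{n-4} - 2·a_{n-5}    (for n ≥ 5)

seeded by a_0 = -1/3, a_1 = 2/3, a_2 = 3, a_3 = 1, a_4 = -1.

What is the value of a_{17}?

a_5 = 1·-1 + -2·1 + 1·3 + 1/3·2/3 + -2·-1/3 = 8/9
a_6 = 1·8/9 + -2·-1 + 1·1 + 1/3·3 + -2·2/3 = 32/9
a_7 = 1·32/9 + -2·8/9 + 1·-1 + 1/3·1 + -2·3 = -44/9
a_8 = 1·-44/9 + -2·32/9 + 1·8/9 + 1/3·-1 + -2·1 = -121/9
a_9 = 1·-121/9 + -2·-44/9 + 1·32/9 + 1/3·8/9 + -2·-1 = 59/27
a_10 = 1·59/27 + -2·-121/9 + 1·-44/9 + 1/3·32/9 + -2·8/9 = 637/27
a_11 = 1·637/27 + -2·59/27 + 1·-121/9 + 1/3·-44/9 + -2·32/9 = -80/27
a_12 = 1·-80/27 + -2·637/27 + 1·59/27 + 1/3·-121/9 + -2·-44/9 = -128/3
a_13 = 1·-128/3 + -2·-80/27 + 1·637/27 + 1/3·59/27 + -2·-121/9 = 1172/81
a_14 = 1·1172/81 + -2·-128/3 + 1·-80/27 + 1/3·637/27 + -2·59/27 = 301/3
a_15 = 1·301/3 + -2·1172/81 + 1·-128/3 + 1/3·-80/27 + -2·637/27 = -175/9
a_16 = 1·-175/9 + -2·301/3 + 1·1172/81 + 1/3·-128/3 + -2·-80/27 = -17329/81
a_17 = 1·-17329/81 + -2·-175/9 + 1·301/3 + 1/3·1172/81 + -2·-128/3 = 3752/243

3752/243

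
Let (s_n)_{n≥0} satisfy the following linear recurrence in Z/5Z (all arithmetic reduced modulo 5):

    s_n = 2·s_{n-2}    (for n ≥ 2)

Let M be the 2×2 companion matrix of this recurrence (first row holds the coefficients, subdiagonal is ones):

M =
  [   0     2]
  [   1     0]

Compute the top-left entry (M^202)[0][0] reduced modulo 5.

(M^202)[0][0] is the top entry after applying M 202 times to the unit state (1, 0). Equivalently it is h_{203} for the auxiliary sequence (h_n) obeying the same recurrence with h_1 = 1 and h_i = 0 for 0 ≤ i < 1:
h_2 = 0·1 + 2·0 = 0
h_3 = 0·0 + 2·1 = 2
h_4 = 0·2 + 2·0 = 0
h_5 = 0·0 + 2·2 = 4
h_6 = 0·4 + 2·0 = 0
h_7 = 0·0 + 2·4 = 3
h_8 = 0·3 + 2·0 = 0
h_9 = 0·0 + 2·3 = 1
(h_8, h_9) = (0, 1) = (h_0, h_1), so the sequence has period 8.
203 ≡ 3 (mod 8), hence h_203 = h_3 = 2.

2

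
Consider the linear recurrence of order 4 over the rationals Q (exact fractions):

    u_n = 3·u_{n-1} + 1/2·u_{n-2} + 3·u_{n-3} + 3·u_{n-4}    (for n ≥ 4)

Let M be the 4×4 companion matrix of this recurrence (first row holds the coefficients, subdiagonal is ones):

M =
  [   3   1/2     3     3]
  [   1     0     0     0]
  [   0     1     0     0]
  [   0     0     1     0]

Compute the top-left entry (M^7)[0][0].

19257/4

(M^7)[0][0] is the top entry after applying M 7 times to the unit state (1, 0, 0, 0). Equivalently it is h_{10} for the auxiliary sequence (h_n) obeying the same recurrence with h_3 = 1 and h_i = 0 for 0 ≤ i < 3:
h_4 = 3·1 + 1/2·0 + 3·0 + 3·0 = 3
h_5 = 3·3 + 1/2·1 + 3·0 + 3·0 = 19/2
h_6 = 3·19/2 + 1/2·3 + 3·1 + 3·0 = 33
h_7 = 3·33 + 1/2·19/2 + 3·3 + 3·1 = 463/4
h_8 = 3·463/4 + 1/2·33 + 3·19/2 + 3·3 = 1605/4
h_9 = 3·1605/4 + 1/2·463/4 + 3·33 + 3·19/2 = 11113/8
h_10 = 3·11113/8 + 1/2·1605/4 + 3·463/4 + 3·33 = 19257/4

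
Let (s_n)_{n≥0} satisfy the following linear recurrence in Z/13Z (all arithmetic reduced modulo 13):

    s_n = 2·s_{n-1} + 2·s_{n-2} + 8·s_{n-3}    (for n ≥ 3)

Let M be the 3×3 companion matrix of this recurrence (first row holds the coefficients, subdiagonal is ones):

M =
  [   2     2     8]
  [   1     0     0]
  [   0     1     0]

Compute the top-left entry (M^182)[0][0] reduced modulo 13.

(M^182)[0][0] is the top entry after applying M 182 times to the unit state (1, 0, 0). Equivalently it is h_{184} for the auxiliary sequence (h_n) obeying the same recurrence with h_2 = 1 and h_i = 0 for 0 ≤ i < 2:
h_3 = 2·1 + 2·0 + 8·0 = 2
h_4 = 2·2 + 2·1 + 8·0 = 6
h_5 = 2·6 + 2·2 + 8·1 = 11
h_6 = 2·11 + 2·6 + 8·2 = 11
h_7 = 2·11 + 2·11 + 8·6 = 1
h_8 = 2·1 + 2·11 + 8·11 = 8
Continuing the recurrence:
  h_9 = 2;  h_10 = 2;  h_11 = 7;  h_12 = 8;  h_13 = 7;  h_14 = 8
  h_15 = 3;  h_16 = 0;  h_17 = 5;  h_18 = 8;  h_19 = 0;  h_20 = 4
  h_21 = 7;  h_22 = 9;  h_23 = 12;  h_24 = 7;  h_25 = 6;  h_26 = 5
  h_27 = 0;  h_28 = 6;  h_29 = 0;  h_30 = 12;  h_31 = 7;  h_32 = 12
  h_33 = 4;  h_34 = 10;  h_35 = 7;  h_36 = 1;  h_37 = 5;  h_38 = 3
  h_39 = 11;  h_40 = 3;  h_41 = 0;  h_42 = 3;  h_43 = 4;  h_44 = 1
  h_45 = 8;  h_46 = 11;  h_47 = 7;  h_48 = 9;  h_49 = 3;  h_50 = 2
  h_51 = 4;  h_52 = 10;  h_53 = 5;  h_54 = 10;  h_55 = 6;  h_56 = 7
  h_57 = 2;  h_58 = 1;  h_59 = 10;  h_60 = 12;  h_61 = 0;  h_62 = 0
  h_63 = 5;  h_64 = 10;  h_65 = 4;  h_66 = 3;  h_67 = 3;  h_68 = 5
  h_69 = 1;  h_70 = 10;  h_71 = 10;  h_72 = 9;  h_73 = 1;  h_74 = 9
  h_75 = 1;  h_76 = 2;  h_77 = 0;  h_78 = 12;  h_79 = 1;  h_80 = 0
  h_81 = 7;  h_82 = 9;  h_83 = 6;  h_84 = 8;  h_85 = 9;  h_86 = 4
  h_87 = 12;  h_88 = 0;  h_89 = 4;  h_90 = 0;  h_91 = 8;  h_92 = 9
  h_93 = 8;  h_94 = 7;  h_95 = 11;  h_96 = 9;  h_97 = 5;  h_98 = 12
  h_99 = 2;  h_100 = 3;  h_101 = 2;  h_102 = 0;  h_103 = 2;  h_104 = 7
  h_105 = 5;  h_106 = 1;  h_107 = 3;  h_108 = 9;  h_109 = 6;  h_110 = 2
  h_111 = 10;  h_112 = 7;  h_113 = 11;  h_114 = 12;  h_115 = 11;  h_116 = 4
  h_117 = 9;  h_118 = 10;  h_119 = 5;  h_120 = 11;  h_121 = 8;  h_122 = 0
  h_123 = 0;  h_124 = 12;  h_125 = 11;  h_126 = 7;  h_127 = 2;  h_128 = 2
  h_129 = 12;  h_130 = 5;  h_131 = 11;  h_132 = 11;  h_133 = 6;  h_134 = 5
  h_135 = 6;  h_136 = 5;  h_137 = 10;  h_138 = 0;  h_139 = 8;  h_140 = 5
  h_141 = 0;  h_142 = 9;  h_143 = 6;  h_144 = 4;  h_145 = 1;  h_146 = 6
  h_147 = 7;  h_148 = 8;  h_149 = 0;  h_150 = 7;  h_151 = 0;  h_152 = 1
  h_153 = 6;  h_154 = 1;  h_155 = 9;  h_156 = 3;  h_157 = 6;  h_158 = 12
  h_159 = 8;  h_160 = 10;  h_161 = 2;  h_162 = 10;  h_163 = 0;  h_164 = 10
  h_165 = 9;  h_166 = 12;  h_167 = 5;  h_168 = 2;  h_169 = 6;  h_170 = 4
  h_171 = 10;  h_172 = 11;  h_173 = 9;  h_174 = 3;  h_175 = 8;  h_176 = 3
  h_177 = 7;  h_178 = 6;  h_179 = 11;  h_180 = 12;  h_181 = 3;  h_182 = 1
h_183 = 2·1 + 2·3 + 8·12 = 0
h_184 = 2·0 + 2·1 + 8·3 = 0

0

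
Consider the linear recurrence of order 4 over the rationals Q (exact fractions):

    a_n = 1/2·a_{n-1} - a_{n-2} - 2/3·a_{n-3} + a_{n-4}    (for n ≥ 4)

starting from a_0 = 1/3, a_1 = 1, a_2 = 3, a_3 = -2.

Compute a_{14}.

a_4 = 1/2·-2 + -1·3 + -2/3·1 + 1·1/3 = -13/3
a_5 = 1/2·-13/3 + -1·-2 + -2/3·3 + 1·1 = -7/6
a_6 = 1/2·-7/6 + -1·-13/3 + -2/3·-2 + 1·3 = 97/12
a_7 = 1/2·97/12 + -1·-7/6 + -2/3·-13/3 + 1·-2 = 439/72
a_8 = 1/2·439/72 + -1·97/12 + -2/3·-7/6 + 1·-13/3 = -1237/144
a_9 = 1/2·-1237/144 + -1·439/72 + -2/3·97/12 + 1·-7/6 = -1627/96
a_10 = 1/2·-1627/96 + -1·-1237/144 + -2/3·439/72 + 1·97/12 = 7145/1728
a_11 = 1/2·7145/1728 + -1·-1627/96 + -2/3·-1237/144 + 1·439/72 = 35527/1152
a_12 = 1/2·35527/1152 + -1·7145/1728 + -2/3·-1627/96 + 1·-1237/144 = 96721/6912
a_13 = 1/2·96721/6912 + -1·35527/1152 + -2/3·7145/1728 + 1·-1627/96 = -1805993/41472
a_14 = 1/2·-1805993/41472 + -1·96721/6912 + -2/3·35527/1152 + 1·7145/1728 = -4328981/82944

-4328981/82944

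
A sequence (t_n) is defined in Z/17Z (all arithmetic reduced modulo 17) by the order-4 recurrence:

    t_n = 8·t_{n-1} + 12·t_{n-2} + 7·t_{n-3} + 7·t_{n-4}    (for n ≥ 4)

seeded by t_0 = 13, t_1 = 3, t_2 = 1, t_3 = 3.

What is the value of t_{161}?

9

t_4 = 8·3 + 12·1 + 7·3 + 7·13 = 12
t_5 = 8·12 + 12·3 + 7·1 + 7·3 = 7
t_6 = 8·7 + 12·12 + 7·3 + 7·1 = 7
t_7 = 8·7 + 12·7 + 7·12 + 7·3 = 7
t_8 = 8·7 + 12·7 + 7·7 + 7·12 = 1
t_9 = 8·1 + 12·7 + 7·7 + 7·7 = 3
Continuing the recurrence:
  t_10 = 15;  t_11 = 8;  t_12 = 0;  t_13 = 1;  t_14 = 16;  t_15 = 9
  t_16 = 16;  t_17 = 15;  t_18 = 11;  t_19 = 1;  t_20 = 0;  t_21 = 7
  t_22 = 4;  t_23 = 4;  t_24 = 10;  t_25 = 1;  t_26 = 14;  t_27 = 1
  t_28 = 15;  t_29 = 16;  t_30 = 5;  t_31 = 4;  t_32 = 3;  t_33 = 15
  t_34 = 15;  t_35 = 9;  t_36 = 4;  t_37 = 10;  t_38 = 7;  t_39 = 12
  t_40 = 6;  t_41 = 5;  t_42 = 7;  t_43 = 4;  t_44 = 6;  t_45 = 10
  t_46 = 8;  t_47 = 16;  t_48 = 13;  t_49 = 14;  t_50 = 11;  t_51 = 0
  t_52 = 15;  t_53 = 6;  t_54 = 16;  t_55 = 16;  t_56 = 8;  t_57 = 2
  t_58 = 13;  t_59 = 7;  t_60 = 10;  t_61 = 14;  t_62 = 15;  t_63 = 16
  t_64 = 0;  t_65 = 4;  t_66 = 11;  t_67 = 10;  t_68 = 2;  t_69 = 3
  t_70 = 8;  t_71 = 14;  t_72 = 5;  t_73 = 13;  t_74 = 12;  t_75 = 11
  t_76 = 1;  t_77 = 9;  t_78 = 7;  t_79 = 10;  t_80 = 13;  t_81 = 13
  t_82 = 5;  t_83 = 0;  t_84 = 4;  t_85 = 5;  t_86 = 4;  t_87 = 1
  t_88 = 0;  t_89 = 7;  t_90 = 6;  t_91 = 3;  t_92 = 9;  t_93 = 12
  t_94 = 12;  t_95 = 1;  t_96 = 10;  t_97 = 5;  t_98 = 13;  t_99 = 3
  t_100 = 13;  t_101 = 11;  t_102 = 16;  t_103 = 15;  t_104 = 4;  t_105 = 10
  t_106 = 5;  t_107 = 4;  t_108 = 3;  t_109 = 7;  t_110 = 2;  t_111 = 13
  t_112 = 11;  t_113 = 1;  t_114 = 7;  t_115 = 15;  t_116 = 16;  t_117 = 7
  t_118 = 11;  t_119 = 15;  t_120 = 5;  t_121 = 6;  t_122 = 1;  t_123 = 16
  t_124 = 13;  t_125 = 5;  t_126 = 9;  t_127 = 12;  t_128 = 7;  t_129 = 9
  t_130 = 14;  t_131 = 13;  t_132 = 10;  t_133 = 6;  t_134 = 0;  t_135 = 12
  t_136 = 4;  t_137 = 14;  t_138 = 6;  t_139 = 5;  t_140 = 0;  t_141 = 13
  t_142 = 11;  t_143 = 7;  t_144 = 7;  t_145 = 2;  t_146 = 5;  t_147 = 9
  t_148 = 8;  t_149 = 0;  t_150 = 7;  t_151 = 5;  t_152 = 10;  t_153 = 2
  t_154 = 16;  t_155 = 2;  t_156 = 3;  t_157 = 4;  t_158 = 7;  t_159 = 3
t_160 = 8·3 + 12·7 + 7·4 + 7·3 = 4
t_161 = 8·4 + 12·3 + 7·7 + 7·4 = 9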